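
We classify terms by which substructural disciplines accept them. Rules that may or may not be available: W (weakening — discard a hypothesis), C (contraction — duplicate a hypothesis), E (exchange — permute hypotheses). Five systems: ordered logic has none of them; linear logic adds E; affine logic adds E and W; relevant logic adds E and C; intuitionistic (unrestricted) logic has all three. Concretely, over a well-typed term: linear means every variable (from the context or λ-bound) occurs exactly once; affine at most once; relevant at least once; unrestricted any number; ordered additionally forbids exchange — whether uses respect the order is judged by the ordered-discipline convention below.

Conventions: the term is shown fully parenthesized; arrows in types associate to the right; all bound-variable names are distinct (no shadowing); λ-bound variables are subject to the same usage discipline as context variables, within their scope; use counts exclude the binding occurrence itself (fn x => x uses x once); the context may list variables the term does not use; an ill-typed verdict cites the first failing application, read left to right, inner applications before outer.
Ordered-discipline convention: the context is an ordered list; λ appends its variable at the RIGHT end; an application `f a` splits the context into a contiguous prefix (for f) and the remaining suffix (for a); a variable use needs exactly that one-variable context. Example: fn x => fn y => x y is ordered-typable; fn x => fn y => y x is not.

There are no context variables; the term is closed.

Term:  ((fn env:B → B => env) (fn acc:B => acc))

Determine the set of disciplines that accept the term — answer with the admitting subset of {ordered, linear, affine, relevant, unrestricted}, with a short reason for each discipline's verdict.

admitting disciplines: ordered, linear, affine, relevant, unrestricted
variable uses: env [bound]: 1×; acc [bound]: 1×
use order (left to right): env, acc
typing: the term checks, with type B → B
ordered: ✓ — env, acc once each; derivable with no W/C/E
linear: ✓ — exactly-once usage across env, acc
affine: ✓ — none of env, acc used more than once
relevant: ✓ — at least one use each (env, acc)
unrestricted: ✓ — simply typable at B → B; W, C, E all held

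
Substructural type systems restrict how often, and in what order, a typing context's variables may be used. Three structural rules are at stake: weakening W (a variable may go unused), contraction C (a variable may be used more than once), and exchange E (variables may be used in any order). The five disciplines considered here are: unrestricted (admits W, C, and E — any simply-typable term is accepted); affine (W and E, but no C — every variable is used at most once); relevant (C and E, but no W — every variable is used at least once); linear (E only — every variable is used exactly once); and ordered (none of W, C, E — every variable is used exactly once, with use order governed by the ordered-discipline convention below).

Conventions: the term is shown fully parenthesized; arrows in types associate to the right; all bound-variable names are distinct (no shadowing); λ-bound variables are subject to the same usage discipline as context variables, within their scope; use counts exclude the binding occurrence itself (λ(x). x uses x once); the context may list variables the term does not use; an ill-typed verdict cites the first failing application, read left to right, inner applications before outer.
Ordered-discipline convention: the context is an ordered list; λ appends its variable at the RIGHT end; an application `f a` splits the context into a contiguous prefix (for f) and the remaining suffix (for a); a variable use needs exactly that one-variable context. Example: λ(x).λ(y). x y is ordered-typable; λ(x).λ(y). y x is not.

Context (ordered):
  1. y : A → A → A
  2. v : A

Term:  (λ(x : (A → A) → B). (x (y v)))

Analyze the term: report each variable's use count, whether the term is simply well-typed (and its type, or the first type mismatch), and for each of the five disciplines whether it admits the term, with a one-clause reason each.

counts: y ×1, v ×1, x (λ-bound) ×1
order of uses: x, y, v
typing: the term checks, with type ((A → A) → B) → B
ordered: ✗, no ordered split (uses run x, y, v)
linear: ✓, y, v, x: one use apiece
affine: ✓, none of y, v, x used more than once
relevant: ✓, y, v, x: all used, weakening unneeded
unrestricted: ✓, typability at ((A → A) → B) → B is all that's needed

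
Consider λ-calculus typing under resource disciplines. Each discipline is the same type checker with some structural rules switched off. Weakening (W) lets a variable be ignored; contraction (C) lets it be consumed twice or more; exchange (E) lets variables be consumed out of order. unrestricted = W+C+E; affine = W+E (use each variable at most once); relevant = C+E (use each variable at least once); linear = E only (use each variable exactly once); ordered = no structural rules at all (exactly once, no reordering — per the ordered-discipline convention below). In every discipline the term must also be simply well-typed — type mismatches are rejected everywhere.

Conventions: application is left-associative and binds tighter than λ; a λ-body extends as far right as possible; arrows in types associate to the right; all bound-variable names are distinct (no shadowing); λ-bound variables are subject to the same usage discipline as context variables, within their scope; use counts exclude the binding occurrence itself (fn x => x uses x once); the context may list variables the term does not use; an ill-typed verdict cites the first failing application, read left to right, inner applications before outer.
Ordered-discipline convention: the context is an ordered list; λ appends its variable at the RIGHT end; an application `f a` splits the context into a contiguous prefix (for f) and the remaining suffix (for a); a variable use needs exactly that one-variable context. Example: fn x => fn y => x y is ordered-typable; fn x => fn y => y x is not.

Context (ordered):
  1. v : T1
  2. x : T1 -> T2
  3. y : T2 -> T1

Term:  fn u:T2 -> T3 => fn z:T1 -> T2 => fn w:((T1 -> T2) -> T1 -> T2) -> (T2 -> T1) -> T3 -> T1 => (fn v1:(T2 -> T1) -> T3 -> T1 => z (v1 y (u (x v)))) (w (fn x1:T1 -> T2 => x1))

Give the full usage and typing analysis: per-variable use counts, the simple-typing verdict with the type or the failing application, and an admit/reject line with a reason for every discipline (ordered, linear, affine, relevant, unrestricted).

use counts: v=1, x=1, y=1, u (λ-bound)=1, z (λ-bound)=1, w (λ-bound)=1, v1 (λ-bound)=1, x1 (λ-bound)=1
order of uses: z, v1, y, u, x, v, w, x1
typing: the term checks, with type (T2 -> T3) -> (T1 -> T2) -> (((T1 -> T2) -> T1 -> T2) -> (T2 -> T1) -> T3 -> T1) -> T2
ordered ✗ (no ordered split (uses run z, v1, y, u, x, v, w, x1))
linear ✓ (exactly-once usage across v, x, y, u, z, w, v1, x1)
affine ✓ (v, x, y, u, z, w, v1, x1: no repeats, contraction unneeded)
relevant ✓ (none of v, x, y, u, z, w, v1, x1 goes unused)
unrestricted ✓ (typability at (T2 -> T3) -> (T1 -> T2) -> (((T1 -> T2) -> T1 -> T2) -> (T2 -> T1) -> T3 -> T1) -> T2 is all that's needed)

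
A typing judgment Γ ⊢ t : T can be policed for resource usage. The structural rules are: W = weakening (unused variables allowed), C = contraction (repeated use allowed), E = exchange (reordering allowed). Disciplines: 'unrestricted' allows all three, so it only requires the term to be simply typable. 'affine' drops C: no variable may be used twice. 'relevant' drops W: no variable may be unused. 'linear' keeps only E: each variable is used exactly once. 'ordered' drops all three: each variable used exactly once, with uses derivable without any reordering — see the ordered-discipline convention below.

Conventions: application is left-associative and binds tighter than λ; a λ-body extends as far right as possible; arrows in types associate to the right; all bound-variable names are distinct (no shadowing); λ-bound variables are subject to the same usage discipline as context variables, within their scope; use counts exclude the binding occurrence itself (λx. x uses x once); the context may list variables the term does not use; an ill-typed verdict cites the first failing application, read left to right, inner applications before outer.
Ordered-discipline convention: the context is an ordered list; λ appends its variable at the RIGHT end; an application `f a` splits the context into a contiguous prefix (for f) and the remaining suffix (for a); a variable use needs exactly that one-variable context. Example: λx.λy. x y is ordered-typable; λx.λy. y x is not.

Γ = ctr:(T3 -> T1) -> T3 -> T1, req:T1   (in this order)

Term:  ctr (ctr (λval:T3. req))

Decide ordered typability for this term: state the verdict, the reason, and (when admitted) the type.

no — needs contraction — ctr ×2; unused: val — weakening required
variable uses: ctr: 2; req: 1; val [bound]: 0
left-to-right use order: ctr, ctr, req
typing: ✓ — T3 -> T1
across the five disciplines: ordered ✗, linear ✗, affine ✗, relevant ✗, unrestricted ✓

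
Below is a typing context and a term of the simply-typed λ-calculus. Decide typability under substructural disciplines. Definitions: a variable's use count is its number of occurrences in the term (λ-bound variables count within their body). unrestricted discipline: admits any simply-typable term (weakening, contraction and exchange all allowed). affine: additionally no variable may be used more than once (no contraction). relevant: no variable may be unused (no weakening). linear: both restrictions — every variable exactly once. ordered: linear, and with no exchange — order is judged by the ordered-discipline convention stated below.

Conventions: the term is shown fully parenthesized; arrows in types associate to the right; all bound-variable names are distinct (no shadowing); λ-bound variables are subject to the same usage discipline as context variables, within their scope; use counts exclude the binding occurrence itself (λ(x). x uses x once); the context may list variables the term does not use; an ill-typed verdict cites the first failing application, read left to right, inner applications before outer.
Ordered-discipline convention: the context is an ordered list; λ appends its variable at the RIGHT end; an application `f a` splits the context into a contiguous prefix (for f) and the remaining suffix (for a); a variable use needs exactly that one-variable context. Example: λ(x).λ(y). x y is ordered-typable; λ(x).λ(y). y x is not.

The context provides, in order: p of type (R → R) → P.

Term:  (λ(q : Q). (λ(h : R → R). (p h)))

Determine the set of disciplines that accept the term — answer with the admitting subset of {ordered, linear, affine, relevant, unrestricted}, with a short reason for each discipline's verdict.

accepted by: affine, unrestricted
variable uses: p: 1, q [bound]: 0, h [bound]: 1
left-to-right use order: p, h
typing: well-typed — term : Q → (R → R) → P
ordered: ✗ — q left unused
linear: ✗ — q left unused
affine: ✓ — at most one use each (p, q, h)
relevant: ✗ — q left unused
unrestricted: ✓ — type-checks (Q → (R → R) → P) and nothing is barred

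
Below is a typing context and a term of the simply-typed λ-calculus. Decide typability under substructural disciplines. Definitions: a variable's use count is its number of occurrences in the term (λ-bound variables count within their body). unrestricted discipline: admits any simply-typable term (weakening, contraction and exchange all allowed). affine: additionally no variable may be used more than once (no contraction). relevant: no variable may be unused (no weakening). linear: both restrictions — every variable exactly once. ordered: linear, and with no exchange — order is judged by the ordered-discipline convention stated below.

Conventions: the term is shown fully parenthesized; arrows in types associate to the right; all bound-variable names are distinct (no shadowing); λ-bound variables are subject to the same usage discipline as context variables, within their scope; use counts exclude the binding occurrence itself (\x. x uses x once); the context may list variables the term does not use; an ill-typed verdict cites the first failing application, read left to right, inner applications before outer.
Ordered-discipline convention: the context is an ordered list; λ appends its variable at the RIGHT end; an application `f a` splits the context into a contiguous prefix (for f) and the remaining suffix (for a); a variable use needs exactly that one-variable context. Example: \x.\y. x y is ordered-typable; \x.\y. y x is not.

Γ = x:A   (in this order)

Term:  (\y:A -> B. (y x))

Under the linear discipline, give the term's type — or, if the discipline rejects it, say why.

term : (A -> B) -> B
usage: x: 1×; y [bound]: 1×
order of uses: y, x
typing: well-typed — term : (A -> B) -> B
all disciplines: ordered ✗, linear ✓, affine ✓, relevant ✓, unrestricted ✓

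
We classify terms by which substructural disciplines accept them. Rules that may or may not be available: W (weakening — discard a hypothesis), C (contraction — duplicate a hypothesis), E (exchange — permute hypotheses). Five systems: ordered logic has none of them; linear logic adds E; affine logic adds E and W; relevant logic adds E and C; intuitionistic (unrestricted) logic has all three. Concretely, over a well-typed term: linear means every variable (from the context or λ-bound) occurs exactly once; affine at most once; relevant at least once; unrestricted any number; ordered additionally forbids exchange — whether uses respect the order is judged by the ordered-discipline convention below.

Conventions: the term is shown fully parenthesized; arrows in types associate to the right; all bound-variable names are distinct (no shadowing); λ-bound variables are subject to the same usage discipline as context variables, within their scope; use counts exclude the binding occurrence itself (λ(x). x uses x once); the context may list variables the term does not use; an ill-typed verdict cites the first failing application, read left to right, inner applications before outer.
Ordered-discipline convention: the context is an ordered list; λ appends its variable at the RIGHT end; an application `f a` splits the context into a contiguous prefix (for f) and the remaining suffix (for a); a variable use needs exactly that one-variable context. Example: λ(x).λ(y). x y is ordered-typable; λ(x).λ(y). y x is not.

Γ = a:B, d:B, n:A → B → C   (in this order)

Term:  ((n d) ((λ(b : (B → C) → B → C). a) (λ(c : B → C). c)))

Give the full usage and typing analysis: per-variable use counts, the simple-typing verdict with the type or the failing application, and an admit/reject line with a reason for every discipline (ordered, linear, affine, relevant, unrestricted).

counts: a: 1×, d: 1×, n: 1×, b (λ-bound): 0×, c (λ-bound): 1×
left-to-right use order: n, d, a, c
typing: ill-typed: an argument B mismatches the expected A
ordered: ✗, the type mismatch rejects it
linear: ✗, not simply typable
affine: ✗, fails simple typing
relevant: ✗, a type mismatch blocks all five
unrestricted: ✗, the type mismatch rejects it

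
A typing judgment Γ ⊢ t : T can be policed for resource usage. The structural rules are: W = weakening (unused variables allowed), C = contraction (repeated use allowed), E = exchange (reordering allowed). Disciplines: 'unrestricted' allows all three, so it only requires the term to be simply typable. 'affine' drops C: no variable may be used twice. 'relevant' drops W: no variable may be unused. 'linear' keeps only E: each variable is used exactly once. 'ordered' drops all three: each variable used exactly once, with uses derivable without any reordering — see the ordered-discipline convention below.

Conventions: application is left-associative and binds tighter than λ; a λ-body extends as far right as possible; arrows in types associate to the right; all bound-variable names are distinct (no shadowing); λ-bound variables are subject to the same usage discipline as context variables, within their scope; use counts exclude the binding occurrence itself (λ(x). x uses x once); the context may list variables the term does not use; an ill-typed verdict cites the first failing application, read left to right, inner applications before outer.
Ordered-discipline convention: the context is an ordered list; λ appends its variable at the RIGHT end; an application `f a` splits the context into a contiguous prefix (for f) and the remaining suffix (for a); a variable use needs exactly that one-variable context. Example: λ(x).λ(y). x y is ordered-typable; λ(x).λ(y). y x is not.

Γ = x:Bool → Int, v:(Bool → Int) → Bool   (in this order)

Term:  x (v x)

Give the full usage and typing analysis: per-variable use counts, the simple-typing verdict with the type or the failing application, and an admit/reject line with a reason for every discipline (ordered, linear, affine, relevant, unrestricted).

counts: x=2; v=1
uses in reading order: x, v, x
typing: ✓ — Int
ordered: ✗ — x ×2 used more than once (contraction)
linear: ✗ — x ×2 used more than once (contraction)
affine: ✗ — x ×2 used more than once (contraction)
relevant: ✓ — x, v: all used, weakening unneeded
unrestricted: ✓ — type-checks (Int) and nothing is barred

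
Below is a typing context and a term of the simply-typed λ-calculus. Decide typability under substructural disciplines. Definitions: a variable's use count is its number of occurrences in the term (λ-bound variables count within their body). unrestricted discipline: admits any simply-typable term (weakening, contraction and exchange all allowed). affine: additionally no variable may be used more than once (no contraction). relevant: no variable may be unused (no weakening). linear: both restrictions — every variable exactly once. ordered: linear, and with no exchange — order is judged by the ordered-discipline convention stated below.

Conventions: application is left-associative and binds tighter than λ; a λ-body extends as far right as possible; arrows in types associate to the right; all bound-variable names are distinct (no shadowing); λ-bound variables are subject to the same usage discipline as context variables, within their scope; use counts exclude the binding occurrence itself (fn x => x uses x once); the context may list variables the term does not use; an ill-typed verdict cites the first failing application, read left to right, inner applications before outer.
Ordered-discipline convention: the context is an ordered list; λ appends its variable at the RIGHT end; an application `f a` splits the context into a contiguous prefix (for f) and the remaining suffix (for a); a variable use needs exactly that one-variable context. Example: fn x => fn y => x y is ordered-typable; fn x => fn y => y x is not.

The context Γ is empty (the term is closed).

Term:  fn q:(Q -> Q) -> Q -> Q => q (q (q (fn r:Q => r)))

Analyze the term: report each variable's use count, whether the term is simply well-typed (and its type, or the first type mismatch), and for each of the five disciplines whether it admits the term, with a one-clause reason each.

use counts: q (λ-bound): 3×, r (λ-bound): 1×
left-to-right use order: q, q, q, r
typing: the term checks, with type ((Q -> Q) -> Q -> Q) -> Q -> Q
ordered: ✗, uses contraction: q ×3
linear: ✗, uses contraction: q ×3
affine: ✗, uses contraction: q ×3
relevant: ✓, every one of q, r appears
unrestricted: ✓, simply typable at ((Q -> Q) -> Q -> Q) -> Q -> Q; W, C, E all held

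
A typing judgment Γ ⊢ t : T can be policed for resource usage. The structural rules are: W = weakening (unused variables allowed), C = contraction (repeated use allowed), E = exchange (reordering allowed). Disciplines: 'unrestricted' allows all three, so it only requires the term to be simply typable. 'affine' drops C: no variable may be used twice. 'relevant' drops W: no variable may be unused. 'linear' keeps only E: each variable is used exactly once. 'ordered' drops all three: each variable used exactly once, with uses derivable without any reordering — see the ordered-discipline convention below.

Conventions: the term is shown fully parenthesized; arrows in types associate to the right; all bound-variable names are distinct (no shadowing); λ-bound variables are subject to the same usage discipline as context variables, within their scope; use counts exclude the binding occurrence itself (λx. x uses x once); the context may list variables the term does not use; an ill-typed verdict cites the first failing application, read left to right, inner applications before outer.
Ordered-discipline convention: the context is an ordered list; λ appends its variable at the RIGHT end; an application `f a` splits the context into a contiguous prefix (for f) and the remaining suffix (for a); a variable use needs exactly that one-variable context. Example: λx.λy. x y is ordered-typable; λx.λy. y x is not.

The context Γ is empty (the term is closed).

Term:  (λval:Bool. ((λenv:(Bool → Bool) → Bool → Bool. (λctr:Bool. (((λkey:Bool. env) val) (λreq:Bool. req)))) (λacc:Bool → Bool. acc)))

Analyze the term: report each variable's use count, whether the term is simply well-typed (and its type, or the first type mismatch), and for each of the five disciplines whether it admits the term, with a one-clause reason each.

usage: val (λ-bound): 1×, env (λ-bound): 1×, ctr (λ-bound): 0×, key (λ-bound): 0×, req (λ-bound): 1×, acc (λ-bound): 1×
order of uses: env, val, req, acc
typing: ✓ — Bool → Bool → Bool → Bool
ordered: ✗ — needs weakening: ctr, key unused
linear: ✗ — needs weakening: ctr, key unused
affine: ✓ — at most one use each (val, env, ctr, key, req, acc)
relevant: ✗ — needs weakening: ctr, key unused
unrestricted: ✓ — simply typable at Bool → Bool → Bool → Bool; W, C, E all held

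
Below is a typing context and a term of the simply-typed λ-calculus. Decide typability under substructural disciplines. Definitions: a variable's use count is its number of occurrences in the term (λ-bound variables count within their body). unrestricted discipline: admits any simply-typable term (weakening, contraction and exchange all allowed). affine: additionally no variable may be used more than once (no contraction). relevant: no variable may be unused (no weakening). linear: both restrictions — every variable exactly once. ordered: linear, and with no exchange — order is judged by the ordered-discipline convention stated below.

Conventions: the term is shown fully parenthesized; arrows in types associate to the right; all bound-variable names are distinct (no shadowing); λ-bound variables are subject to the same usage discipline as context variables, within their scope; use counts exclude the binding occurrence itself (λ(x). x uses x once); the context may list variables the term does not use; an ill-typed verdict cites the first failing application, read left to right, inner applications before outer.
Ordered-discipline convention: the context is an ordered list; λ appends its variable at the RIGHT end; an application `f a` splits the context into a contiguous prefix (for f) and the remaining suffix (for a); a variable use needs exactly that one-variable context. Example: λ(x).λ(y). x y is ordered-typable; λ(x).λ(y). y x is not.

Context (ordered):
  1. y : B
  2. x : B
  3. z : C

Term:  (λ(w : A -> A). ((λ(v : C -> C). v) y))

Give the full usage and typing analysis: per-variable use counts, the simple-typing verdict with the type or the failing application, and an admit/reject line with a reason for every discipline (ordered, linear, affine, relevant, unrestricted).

counts: y: 1×, x: 0×, z: 0×, w (λ-bound): 0×, v (λ-bound): 1×
left-to-right use order: v, y
typing: ill-typed: a function awaiting C -> C gets B
ordered: ✗, not simply typable
linear: ✗, fails simple typing
affine: ✗, a type mismatch blocks all five
relevant: ✗, the type mismatch rejects it
unrestricted: ✗, not simply typable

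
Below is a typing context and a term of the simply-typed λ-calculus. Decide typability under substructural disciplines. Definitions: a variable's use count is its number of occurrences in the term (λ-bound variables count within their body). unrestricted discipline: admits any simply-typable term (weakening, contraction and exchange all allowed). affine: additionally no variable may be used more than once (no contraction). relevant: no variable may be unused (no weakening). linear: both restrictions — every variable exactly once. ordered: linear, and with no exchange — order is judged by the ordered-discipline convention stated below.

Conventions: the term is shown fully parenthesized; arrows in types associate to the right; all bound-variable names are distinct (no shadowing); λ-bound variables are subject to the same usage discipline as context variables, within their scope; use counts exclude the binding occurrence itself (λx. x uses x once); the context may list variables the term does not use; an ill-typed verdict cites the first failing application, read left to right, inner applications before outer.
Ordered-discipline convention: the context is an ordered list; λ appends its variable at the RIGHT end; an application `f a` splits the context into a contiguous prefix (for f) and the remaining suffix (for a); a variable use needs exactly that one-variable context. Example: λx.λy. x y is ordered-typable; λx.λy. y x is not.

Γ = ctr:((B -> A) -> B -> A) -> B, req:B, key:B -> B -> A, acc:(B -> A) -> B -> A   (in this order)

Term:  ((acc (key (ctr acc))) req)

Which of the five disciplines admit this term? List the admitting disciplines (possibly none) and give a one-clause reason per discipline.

admitting disciplines: relevant, unrestricted
use counts: ctr=1; req=1; key=1; acc=2
use order (left to right): acc, key, ctr, acc, req
typing: well-typed at A
ordered ✗ (uses contraction: acc ×2)
linear ✗ (uses contraction: acc ×2)
affine ✗ (uses contraction: acc ×2)
relevant ✓ (none of ctr, req, key, acc goes unused)
unrestricted ✓ (simply typable at A; W, C, E all held)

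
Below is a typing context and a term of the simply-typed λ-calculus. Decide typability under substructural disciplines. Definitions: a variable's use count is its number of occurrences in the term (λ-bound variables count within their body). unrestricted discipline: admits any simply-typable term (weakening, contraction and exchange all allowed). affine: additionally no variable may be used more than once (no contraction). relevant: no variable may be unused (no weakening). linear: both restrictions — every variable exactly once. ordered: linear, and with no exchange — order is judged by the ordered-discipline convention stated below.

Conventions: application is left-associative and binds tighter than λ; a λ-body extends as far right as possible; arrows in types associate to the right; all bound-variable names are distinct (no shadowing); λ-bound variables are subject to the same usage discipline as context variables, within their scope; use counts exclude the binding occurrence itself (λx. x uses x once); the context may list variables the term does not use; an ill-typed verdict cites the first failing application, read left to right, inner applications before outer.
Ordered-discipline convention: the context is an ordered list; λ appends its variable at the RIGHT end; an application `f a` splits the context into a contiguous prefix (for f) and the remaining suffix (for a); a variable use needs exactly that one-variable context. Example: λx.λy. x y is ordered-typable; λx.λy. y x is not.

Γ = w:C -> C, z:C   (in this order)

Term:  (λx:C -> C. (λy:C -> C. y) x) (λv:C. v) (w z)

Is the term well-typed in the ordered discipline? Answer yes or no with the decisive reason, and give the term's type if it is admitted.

yes — one use each (w, z, x, y, v); ordered split holds; term : C
variable uses: w=1, z=1, x (λ-bound)=1, y (λ-bound)=1, v (λ-bound)=1
order of uses: y, x, v, w, z
typing: ✓ — C
across the five disciplines: ordered ✓; linear ✓; affine ✓; relevant ✓; unrestricted ✓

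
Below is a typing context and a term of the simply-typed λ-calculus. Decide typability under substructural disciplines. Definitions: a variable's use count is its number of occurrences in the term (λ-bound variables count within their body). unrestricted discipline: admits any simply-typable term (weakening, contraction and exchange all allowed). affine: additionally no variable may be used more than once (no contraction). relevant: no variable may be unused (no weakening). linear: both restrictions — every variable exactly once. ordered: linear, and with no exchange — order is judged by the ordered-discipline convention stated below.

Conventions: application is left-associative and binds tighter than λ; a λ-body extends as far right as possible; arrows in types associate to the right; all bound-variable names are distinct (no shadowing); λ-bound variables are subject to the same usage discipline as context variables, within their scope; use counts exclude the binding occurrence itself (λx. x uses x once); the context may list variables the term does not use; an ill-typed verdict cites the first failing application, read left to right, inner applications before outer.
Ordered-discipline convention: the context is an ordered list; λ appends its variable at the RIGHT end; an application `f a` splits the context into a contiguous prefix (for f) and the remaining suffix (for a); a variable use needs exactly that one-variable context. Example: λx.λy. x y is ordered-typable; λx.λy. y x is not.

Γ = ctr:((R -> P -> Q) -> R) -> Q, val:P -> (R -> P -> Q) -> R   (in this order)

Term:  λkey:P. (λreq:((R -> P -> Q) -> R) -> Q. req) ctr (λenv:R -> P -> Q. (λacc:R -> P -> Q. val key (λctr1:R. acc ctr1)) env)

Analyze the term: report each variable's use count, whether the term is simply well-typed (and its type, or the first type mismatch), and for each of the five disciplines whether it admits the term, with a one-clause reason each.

variable uses: ctr: 1×; val: 1×; key (bound): 1×; req (bound): 1×; env (bound): 1×; acc (bound): 1×; ctr1 (bound): 1×
order of uses: req, ctr, val, key, acc, ctr1, env
typing: ✓ — P -> Q
ordered: ✓, single-use (ctr, val, key, req, env, acc, ctr1), ordered derivation ok
linear: ✓, single use per variable (ctr, val, key, req, env, acc, ctr1)
affine: ✓, none of ctr, val, key, req, env, acc, ctr1 used more than once
relevant: ✓, at least one use each (ctr, val, key, req, env, acc, ctr1)
unrestricted: ✓, type-checks (P -> Q) and nothing is barred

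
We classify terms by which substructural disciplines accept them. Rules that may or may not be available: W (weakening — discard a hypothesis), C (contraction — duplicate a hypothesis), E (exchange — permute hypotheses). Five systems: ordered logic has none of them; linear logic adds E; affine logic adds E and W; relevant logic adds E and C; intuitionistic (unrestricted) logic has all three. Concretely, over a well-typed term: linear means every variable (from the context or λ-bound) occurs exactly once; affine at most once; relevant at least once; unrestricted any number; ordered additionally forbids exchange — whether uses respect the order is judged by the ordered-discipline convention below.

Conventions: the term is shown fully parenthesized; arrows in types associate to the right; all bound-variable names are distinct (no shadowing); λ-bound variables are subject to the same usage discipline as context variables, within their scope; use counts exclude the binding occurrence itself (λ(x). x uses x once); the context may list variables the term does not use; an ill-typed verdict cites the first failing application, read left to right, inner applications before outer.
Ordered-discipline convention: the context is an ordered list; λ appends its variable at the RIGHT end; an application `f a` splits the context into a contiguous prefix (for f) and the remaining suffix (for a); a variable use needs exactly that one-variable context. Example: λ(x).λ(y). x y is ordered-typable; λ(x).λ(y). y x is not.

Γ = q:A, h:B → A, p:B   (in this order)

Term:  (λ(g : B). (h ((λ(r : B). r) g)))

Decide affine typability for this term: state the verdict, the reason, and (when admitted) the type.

yes — q, h, p, g, r: no repeats, contraction unneeded; term : B → A
usage: q=0; h=1; p=0; g (bound)=1; r (bound)=1
use order (left to right): h, r, g
typing: ✓ — B → A
summary: ordered ✗ | linear ✗ | affine ✓ | relevant ✗ | unrestricted ✓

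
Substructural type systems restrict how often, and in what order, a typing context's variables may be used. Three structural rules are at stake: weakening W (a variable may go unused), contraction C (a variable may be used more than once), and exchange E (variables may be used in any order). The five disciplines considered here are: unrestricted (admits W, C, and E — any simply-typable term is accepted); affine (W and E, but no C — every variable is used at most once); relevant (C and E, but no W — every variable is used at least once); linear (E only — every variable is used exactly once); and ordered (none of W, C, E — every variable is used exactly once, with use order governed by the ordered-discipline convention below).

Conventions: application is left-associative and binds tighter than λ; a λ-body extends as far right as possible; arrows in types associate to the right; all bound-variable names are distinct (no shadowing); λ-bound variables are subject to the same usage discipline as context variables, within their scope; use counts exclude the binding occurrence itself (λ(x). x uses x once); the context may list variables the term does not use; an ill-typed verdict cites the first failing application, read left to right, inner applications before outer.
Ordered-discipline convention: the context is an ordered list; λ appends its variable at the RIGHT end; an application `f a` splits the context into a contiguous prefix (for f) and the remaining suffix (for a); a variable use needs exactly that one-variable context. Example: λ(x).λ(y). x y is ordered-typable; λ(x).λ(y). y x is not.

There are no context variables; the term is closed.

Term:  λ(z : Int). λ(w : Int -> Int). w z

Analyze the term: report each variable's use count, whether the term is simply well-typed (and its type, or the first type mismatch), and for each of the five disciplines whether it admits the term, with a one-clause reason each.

variable uses: z (bound) ×1; w (bound) ×1
left-to-right use order: w, z
typing: the term checks, with type Int -> (Int -> Int) -> Int
ordered ✗ (use order w, z needs exchange)
linear ✓ (each of z, w used exactly once)
affine ✓ (at most one use each (z, w))
relevant ✓ (none of z, w goes unused)
unrestricted ✓ (well-typed at Int -> (Int -> Int) -> Int; no restrictions here)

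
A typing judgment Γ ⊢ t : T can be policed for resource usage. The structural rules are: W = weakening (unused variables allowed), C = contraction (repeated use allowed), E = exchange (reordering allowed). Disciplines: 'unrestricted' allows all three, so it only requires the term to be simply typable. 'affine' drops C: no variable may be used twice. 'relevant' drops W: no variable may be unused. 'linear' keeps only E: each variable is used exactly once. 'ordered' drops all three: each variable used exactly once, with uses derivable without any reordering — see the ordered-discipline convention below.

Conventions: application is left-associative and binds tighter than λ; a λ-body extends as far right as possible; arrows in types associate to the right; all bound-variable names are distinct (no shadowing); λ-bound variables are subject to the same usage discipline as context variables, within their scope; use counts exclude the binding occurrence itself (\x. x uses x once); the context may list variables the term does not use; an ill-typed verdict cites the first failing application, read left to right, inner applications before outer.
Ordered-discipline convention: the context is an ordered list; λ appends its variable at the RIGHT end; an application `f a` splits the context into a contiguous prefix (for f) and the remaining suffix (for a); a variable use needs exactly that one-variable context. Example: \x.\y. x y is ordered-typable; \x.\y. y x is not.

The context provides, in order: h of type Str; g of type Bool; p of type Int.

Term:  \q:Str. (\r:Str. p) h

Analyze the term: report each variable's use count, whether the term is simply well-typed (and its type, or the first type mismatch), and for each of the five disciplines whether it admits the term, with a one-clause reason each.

use counts: h: 1, g: 0, p: 1, q [bound]: 0, r [bound]: 0
order of uses: p, h
typing: well-typed at Str → Int
ordered: ✗ — needs weakening: g, q, r unused
linear: ✗ — needs weakening: g, q, r unused
affine: ✓ — no duplicate uses among h, g, p, q, r
relevant: ✗ — needs weakening: g, q, r unused
unrestricted: ✓ — typability at Str → Int is all that's needed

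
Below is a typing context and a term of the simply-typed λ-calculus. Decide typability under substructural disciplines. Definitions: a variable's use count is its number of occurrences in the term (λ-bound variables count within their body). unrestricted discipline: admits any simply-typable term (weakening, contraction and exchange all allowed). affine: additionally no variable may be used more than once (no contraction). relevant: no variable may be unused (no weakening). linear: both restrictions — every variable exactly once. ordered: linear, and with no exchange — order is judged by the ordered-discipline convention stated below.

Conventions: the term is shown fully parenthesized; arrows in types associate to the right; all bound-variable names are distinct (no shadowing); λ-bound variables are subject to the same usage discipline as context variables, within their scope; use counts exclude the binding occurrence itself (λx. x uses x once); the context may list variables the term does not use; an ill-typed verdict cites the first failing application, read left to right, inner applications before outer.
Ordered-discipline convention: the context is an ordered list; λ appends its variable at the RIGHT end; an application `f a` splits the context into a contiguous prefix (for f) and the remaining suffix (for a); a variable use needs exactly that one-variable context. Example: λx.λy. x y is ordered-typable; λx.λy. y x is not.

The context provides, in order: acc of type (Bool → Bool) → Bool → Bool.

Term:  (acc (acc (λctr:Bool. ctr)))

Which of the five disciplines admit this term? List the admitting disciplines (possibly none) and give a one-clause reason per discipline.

admitted in: relevant, unrestricted
variable uses: acc ×2, ctr (bound) ×1
use order (left to right): acc, acc, ctr
typing: well-typed — term : Bool → Bool
ordered: ✗ — repeated use of acc ×2
linear: ✗ — repeated use of acc ×2
affine: ✗ — repeated use of acc ×2
relevant: ✓ — acc, ctr: all used, weakening unneeded
unrestricted: ✓ — type-checks (Bool → Bool) and nothing is barred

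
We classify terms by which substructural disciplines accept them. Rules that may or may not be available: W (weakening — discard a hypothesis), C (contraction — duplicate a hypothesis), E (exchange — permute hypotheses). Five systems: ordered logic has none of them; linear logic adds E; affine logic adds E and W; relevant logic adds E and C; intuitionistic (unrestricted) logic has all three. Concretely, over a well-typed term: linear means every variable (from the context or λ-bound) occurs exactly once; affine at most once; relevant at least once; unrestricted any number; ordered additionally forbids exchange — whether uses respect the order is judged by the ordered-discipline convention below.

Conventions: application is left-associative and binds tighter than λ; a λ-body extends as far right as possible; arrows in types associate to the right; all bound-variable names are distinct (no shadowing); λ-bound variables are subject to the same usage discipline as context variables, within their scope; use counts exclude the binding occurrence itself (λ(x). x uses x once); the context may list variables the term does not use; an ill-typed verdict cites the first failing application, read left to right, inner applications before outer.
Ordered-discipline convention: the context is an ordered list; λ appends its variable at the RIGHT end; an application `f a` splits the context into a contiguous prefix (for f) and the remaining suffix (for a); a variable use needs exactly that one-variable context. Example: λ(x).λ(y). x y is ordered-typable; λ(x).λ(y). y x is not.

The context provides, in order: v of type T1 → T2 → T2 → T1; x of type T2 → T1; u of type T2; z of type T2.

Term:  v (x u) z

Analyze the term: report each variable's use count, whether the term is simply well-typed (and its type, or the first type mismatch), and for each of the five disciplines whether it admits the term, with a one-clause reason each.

use counts: v ×1; x ×1; u ×1; z ×1
left-to-right use order: v, x, u, z
typing: the term checks, with type T2 → T1
ordered: ✓, v, x, u, z once each; derivable with no W/C/E
linear: ✓, each of v, x, u, z used exactly once
affine: ✓, at most one use each (v, x, u, z)
relevant: ✓, v, x, u, z: all used, weakening unneeded
unrestricted: ✓, type-checks (T2 → T1) and nothing is barred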